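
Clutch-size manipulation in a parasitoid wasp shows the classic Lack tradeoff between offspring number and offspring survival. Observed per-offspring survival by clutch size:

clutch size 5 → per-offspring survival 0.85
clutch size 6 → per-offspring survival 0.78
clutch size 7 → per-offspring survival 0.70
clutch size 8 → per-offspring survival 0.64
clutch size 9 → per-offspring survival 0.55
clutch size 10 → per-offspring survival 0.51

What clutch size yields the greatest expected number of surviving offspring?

Expected surviving offspring = c × s(c):
  c=5: 5 × 0.85 = 4.250
  c=6: 6 × 0.78 = 4.680
  c=7: 7 × 0.70 = 4.900
  c=8: 8 × 0.64 = 5.120
  c=9: 9 × 0.55 = 4.950
  c=10: 10 × 0.51 = 5.100
Maximum at c = 8 (5.120 surviving offspring).

8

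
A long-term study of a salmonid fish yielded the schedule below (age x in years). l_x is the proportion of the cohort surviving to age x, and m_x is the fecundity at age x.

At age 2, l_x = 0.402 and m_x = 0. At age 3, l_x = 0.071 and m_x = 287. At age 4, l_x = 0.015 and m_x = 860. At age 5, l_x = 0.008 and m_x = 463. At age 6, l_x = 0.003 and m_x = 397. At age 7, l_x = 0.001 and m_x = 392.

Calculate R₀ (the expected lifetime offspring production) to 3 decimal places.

38.564

R₀ = Σ l_x m_x:
  age 2: 0.402 × 0 = 0.0000
  age 3: 0.071 × 287 = 20.3770
  age 4: 0.015 × 860 = 12.9000
  age 5: 0.008 × 463 = 3.7040
  age 6: 0.003 × 397 = 1.1910
  age 7: 0.001 × 392 = 0.3920
R₀ = 0.0000 + 20.3770 + 12.9000 + 3.7040 + 1.1910 + 0.3920 = 38.5640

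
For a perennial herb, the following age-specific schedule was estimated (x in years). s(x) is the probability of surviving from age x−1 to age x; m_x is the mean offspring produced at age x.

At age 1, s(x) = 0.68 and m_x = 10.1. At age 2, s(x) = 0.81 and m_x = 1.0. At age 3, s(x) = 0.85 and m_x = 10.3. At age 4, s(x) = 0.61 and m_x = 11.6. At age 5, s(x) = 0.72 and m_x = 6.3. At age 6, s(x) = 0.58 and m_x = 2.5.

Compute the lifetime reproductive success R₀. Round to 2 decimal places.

17.15

Survivorship from birth: l_x = s_1·s_2·…·s_x.
  l_1 = 0.68000
  l_2 = 0.55080
  l_3 = 0.46818
  l_4 = 0.28559
  l_5 = 0.20562
  l_6 = 0.11926
R₀ = Σ l_x m_x:
  age 1: 0.68000 × 10.1 = 6.8680
  age 2: 0.55080 × 1.0 = 0.5508
  age 3: 0.46818 × 10.3 = 4.8223
  age 4: 0.28559 × 11.6 = 3.3128
  age 5: 0.20562 × 6.3 = 1.2954
  age 6: 0.11926 × 2.5 = 0.2982
R₀ = 6.8680 + 0.5508 + 4.8223 + 3.3128 + 1.2954 + 0.2982 = 17.1475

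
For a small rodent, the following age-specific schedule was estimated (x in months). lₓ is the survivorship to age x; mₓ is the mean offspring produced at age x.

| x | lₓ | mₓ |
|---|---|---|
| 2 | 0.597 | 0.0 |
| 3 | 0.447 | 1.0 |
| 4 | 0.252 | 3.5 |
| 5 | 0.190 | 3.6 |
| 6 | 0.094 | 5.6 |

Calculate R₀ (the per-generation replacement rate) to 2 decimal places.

R₀ = Σ lₓ mₓ:
  age 2: 0.597 × 0.0 = 0.0000
  age 3: 0.447 × 1.0 = 0.4470
  age 4: 0.252 × 3.5 = 0.8820
  age 5: 0.190 × 3.6 = 0.6840
  age 6: 0.094 × 5.6 = 0.5264
R₀ = 0.0000 + 0.4470 + 0.8820 + 0.6840 + 0.5264 = 2.5394

2.54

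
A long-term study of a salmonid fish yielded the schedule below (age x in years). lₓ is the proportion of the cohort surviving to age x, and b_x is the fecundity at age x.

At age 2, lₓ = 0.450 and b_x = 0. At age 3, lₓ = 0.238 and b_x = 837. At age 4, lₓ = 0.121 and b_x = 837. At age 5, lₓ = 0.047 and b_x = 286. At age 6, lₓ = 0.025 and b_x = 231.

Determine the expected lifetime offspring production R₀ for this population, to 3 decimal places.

R₀ = Σ lₓ b_x:
  age 2: 0.450 × 0 = 0.0000
  age 3: 0.238 × 837 = 199.2060
  age 4: 0.121 × 837 = 101.2770
  age 5: 0.047 × 286 = 13.4420
  age 6: 0.025 × 231 = 5.7750
R₀ = 0.0000 + 199.2060 + 101.2770 + 13.4420 + 5.7750 = 319.7000

319.700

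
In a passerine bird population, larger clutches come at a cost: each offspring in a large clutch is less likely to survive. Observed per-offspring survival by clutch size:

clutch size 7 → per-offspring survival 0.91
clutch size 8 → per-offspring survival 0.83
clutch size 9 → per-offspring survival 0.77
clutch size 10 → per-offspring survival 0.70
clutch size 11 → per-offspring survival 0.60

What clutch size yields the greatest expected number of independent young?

Expected independent young = c × s(c):
  c=7: 7 × 0.91 = 6.370
  c=8: 8 × 0.83 = 6.640
  c=9: 9 × 0.77 = 6.930
  c=10: 10 × 0.70 = 7.000
  c=11: 11 × 0.60 = 6.600
Maximum at c = 10 (7.000 independent young).

10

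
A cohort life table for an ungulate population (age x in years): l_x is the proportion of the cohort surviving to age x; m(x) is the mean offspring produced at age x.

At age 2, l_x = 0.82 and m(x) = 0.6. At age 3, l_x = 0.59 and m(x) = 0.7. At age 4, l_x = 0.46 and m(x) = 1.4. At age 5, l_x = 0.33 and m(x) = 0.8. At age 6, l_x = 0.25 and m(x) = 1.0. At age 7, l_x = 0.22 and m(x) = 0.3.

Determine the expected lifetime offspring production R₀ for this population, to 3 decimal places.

R₀ = Σ l_x m(x):
  age 2: 0.82 × 0.6 = 0.4920
  age 3: 0.59 × 0.7 = 0.4130
  age 4: 0.46 × 1.4 = 0.6440
  age 5: 0.33 × 0.8 = 0.2640
  age 6: 0.25 × 1.0 = 0.2500
  age 7: 0.22 × 0.3 = 0.0660
R₀ = 0.4920 + 0.4130 + 0.6440 + 0.2640 + 0.2500 + 0.0660 = 2.1290

2.129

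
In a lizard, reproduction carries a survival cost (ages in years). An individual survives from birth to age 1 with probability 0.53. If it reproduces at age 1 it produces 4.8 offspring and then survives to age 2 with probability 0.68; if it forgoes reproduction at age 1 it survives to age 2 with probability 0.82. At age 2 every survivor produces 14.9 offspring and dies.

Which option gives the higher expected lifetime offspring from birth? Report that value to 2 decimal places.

7.91

breed at age 1: R₀ = 0.53 × (4.8 + 0.68 × 14.9) = 0.53 × 14.9320 = 7.9140
delay to age 2: R₀ = 0.53 × (0.82 × 14.9) = 0.53 × 12.2180 = 6.4755
Higher: breed at age 1 (7.9140).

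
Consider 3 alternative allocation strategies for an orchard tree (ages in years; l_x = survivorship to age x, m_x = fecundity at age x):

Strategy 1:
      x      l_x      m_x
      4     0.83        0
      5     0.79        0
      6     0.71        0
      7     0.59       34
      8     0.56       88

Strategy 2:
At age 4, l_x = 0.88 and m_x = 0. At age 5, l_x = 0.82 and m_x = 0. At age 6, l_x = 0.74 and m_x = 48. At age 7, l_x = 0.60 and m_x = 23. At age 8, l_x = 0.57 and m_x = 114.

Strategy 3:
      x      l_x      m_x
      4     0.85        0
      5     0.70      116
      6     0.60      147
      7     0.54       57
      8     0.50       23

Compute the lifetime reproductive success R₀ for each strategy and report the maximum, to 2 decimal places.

211.68

Strategy 1: R₀ = 0.83×0 + 0.79×0 + 0.71×0 + 0.59×34 + 0.56×88 = 69.3400
Strategy 2: R₀ = 0.88×0 + 0.82×0 + 0.74×48 + 0.60×23 + 0.57×114 = 114.3000
Strategy 3: R₀ = 0.85×0 + 0.70×116 + 0.60×147 + 0.54×57 + 0.50×23 = 211.6800
Highest R₀: strategy 3 with 211.6800.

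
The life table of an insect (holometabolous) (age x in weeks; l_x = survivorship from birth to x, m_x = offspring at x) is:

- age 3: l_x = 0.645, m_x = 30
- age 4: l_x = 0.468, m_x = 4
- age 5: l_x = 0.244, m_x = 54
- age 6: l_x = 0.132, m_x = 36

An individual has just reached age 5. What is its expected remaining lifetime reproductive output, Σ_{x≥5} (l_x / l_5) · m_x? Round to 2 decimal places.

73.48

l_5 = 0.244. Conditional survival from age 5 to x is l_x / l_5.
  x=5: (0.244/0.244) × 54 = 54.0000
  x=6: (0.132/0.244) × 36 = 19.4754
Sum = 54.0000 + 19.4754 = 73.4754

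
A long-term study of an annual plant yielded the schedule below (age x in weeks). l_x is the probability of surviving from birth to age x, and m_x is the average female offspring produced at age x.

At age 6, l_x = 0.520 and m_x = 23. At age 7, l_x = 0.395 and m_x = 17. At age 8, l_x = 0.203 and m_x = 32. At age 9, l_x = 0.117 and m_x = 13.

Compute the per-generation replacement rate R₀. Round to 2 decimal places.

26.69

R₀ = Σ l_x m_x:
  age 6: 0.520 × 23 = 11.9600
  age 7: 0.395 × 17 = 6.7150
  age 8: 0.203 × 32 = 6.4960
  age 9: 0.117 × 13 = 1.5210
R₀ = 11.9600 + 6.7150 + 6.4960 + 1.5210 = 26.6920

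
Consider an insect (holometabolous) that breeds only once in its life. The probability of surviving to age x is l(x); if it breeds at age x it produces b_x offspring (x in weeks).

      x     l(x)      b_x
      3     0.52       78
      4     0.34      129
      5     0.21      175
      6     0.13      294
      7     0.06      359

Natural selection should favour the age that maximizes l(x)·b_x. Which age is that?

Expected offspring if breeding at age x = l(x) × b_x:
  age 3: 0.52 × 78 = 40.560
  age 4: 0.34 × 129 = 43.860
  age 5: 0.21 × 175 = 36.750
  age 6: 0.13 × 294 = 38.220
  age 7: 0.06 × 359 = 21.540
Maximum at age 4 (43.860).

4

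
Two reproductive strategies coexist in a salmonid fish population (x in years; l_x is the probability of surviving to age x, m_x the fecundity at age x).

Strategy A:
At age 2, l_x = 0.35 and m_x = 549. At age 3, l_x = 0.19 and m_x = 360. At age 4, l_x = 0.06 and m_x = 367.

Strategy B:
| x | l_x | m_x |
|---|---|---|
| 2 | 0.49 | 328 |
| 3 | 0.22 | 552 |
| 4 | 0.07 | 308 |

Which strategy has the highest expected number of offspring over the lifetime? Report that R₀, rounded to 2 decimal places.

Strategy A: R₀ = 0.35×549 + 0.19×360 + 0.06×367 = 282.5700
Strategy B: R₀ = 0.49×328 + 0.22×552 + 0.07×308 = 303.7200
Highest R₀: strategy B with 303.7200.

303.72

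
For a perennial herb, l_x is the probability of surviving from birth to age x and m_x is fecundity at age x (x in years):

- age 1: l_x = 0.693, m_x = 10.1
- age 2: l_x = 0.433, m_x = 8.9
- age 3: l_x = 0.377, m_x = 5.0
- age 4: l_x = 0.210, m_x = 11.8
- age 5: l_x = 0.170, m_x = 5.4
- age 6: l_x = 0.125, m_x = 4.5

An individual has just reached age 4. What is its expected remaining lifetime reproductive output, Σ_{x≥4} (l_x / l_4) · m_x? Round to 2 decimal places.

18.85

l_4 = 0.210. Conditional survival from age 4 to x is l_x / l_4.
  x=4: (0.210/0.210) × 11.8 = 11.8000
  x=5: (0.170/0.210) × 5.4 = 4.3714
  x=6: (0.125/0.210) × 4.5 = 2.6786
Sum = 11.8000 + 4.3714 + 2.6786 = 18.8500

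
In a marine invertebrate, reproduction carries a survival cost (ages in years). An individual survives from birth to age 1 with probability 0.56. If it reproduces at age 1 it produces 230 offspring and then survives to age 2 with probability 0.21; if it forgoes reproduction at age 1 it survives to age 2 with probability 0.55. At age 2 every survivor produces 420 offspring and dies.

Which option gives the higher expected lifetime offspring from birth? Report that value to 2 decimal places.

178.19

breed at age 1: R₀ = 0.56 × (230 + 0.21 × 420) = 0.56 × 318.2000 = 178.1920
delay to age 2: R₀ = 0.56 × (0.55 × 420) = 0.56 × 231.0000 = 129.3600
Higher: breed at age 1 (178.1920).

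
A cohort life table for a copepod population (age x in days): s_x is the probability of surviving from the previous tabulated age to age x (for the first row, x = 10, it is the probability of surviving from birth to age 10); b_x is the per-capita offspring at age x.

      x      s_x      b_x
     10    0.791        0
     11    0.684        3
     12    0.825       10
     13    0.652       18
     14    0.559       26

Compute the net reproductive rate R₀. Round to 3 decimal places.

15.555

Survivorship from birth: l_x = s_10·s_11·…·s_x.
  l_10 = 0.79100
  l_11 = 0.54104
  l_12 = 0.44636
  l_13 = 0.29103
  l_14 = 0.16268
R₀ = Σ l_x b_x:
  age 10: 0.79100 × 0 = 0.0000
  age 11: 0.54104 × 3 = 1.6231
  age 12: 0.44636 × 10 = 4.4636
  age 13: 0.29103 × 18 = 5.2385
  age 14: 0.16268 × 26 = 4.2297
R₀ = 0.0000 + 1.6231 + 4.4636 + 5.2385 + 4.2297 = 15.5549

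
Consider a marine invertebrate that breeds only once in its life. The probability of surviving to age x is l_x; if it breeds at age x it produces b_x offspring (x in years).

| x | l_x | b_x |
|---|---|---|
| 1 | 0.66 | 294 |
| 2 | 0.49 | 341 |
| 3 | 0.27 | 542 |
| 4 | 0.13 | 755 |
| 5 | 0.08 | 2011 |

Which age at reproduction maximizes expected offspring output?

1

Expected offspring if breeding at age x = l_x × b_x:
  age 1: 0.66 × 294 = 194.040
  age 2: 0.49 × 341 = 167.090
  age 3: 0.27 × 542 = 146.340
  age 4: 0.13 × 755 = 98.150
  age 5: 0.08 × 2011 = 160.880
Maximum at age 1 (194.040).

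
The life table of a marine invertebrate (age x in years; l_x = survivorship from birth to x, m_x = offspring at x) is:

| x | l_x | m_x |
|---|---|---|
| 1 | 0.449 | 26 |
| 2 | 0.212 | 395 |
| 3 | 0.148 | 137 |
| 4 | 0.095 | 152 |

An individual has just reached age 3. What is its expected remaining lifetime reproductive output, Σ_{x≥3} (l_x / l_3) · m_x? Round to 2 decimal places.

l_3 = 0.148. Conditional survival from age 3 to x is l_x / l_3.
  x=3: (0.148/0.148) × 137 = 137.0000
  x=4: (0.095/0.148) × 152 = 97.5676
Sum = 137.0000 + 97.5676 = 234.5676

234.57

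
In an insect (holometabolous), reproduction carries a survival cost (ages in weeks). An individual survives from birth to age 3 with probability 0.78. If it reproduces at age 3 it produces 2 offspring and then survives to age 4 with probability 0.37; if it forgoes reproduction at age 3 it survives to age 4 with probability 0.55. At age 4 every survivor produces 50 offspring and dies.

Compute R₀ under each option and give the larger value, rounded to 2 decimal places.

breed at age 3: R₀ = 0.78 × (2 + 0.37 × 50) = 0.78 × 20.5000 = 15.9900
delay to age 4: R₀ = 0.78 × (0.55 × 50) = 0.78 × 27.5000 = 21.4500
Higher: delay to age 4 (21.4500).

21.45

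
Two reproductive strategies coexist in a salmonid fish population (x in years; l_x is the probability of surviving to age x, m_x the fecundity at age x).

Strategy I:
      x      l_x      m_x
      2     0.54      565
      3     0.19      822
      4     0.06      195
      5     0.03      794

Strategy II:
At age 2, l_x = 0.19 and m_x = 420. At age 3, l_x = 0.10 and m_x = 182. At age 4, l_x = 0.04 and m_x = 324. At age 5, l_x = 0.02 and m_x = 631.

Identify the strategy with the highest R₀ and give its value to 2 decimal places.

Strategy I: R₀ = 0.54×565 + 0.19×822 + 0.06×195 + 0.03×794 = 496.8000
Strategy II: R₀ = 0.19×420 + 0.10×182 + 0.04×324 + 0.02×631 = 123.5800
Highest R₀: strategy I with 496.8000.

496.80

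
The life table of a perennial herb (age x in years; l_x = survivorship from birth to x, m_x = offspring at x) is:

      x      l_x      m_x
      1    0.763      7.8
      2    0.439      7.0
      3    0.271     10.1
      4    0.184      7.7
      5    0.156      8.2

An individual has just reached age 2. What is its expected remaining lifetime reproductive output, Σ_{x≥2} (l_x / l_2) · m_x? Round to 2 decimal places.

19.38

l_2 = 0.439. Conditional survival from age 2 to x is l_x / l_2.
  x=2: (0.439/0.439) × 7.0 = 7.0000
  x=3: (0.271/0.439) × 10.1 = 6.2349
  x=4: (0.184/0.439) × 7.7 = 3.2273
  x=5: (0.156/0.439) × 8.2 = 2.9139
Sum = 7.0000 + 6.2349 + 3.2273 + 2.9139 = 19.3761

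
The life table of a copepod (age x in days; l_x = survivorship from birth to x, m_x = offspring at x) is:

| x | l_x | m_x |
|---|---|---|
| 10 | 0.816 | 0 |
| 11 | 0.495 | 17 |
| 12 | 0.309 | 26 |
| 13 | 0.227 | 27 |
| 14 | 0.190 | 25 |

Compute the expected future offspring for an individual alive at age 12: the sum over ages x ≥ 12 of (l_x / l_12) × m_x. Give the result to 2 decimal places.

61.21

l_12 = 0.309. Conditional survival from age 12 to x is l_x / l_12.
  x=12: (0.309/0.309) × 26 = 26.0000
  x=13: (0.227/0.309) × 27 = 19.8350
  x=14: (0.190/0.309) × 25 = 15.3722
Sum = 26.0000 + 19.8350 + 15.3722 = 61.2071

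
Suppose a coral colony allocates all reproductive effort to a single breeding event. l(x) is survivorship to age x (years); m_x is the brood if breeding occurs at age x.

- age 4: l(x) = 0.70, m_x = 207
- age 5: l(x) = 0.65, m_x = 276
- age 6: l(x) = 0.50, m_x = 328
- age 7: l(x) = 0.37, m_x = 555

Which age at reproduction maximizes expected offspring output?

Expected offspring if breeding at age x = l(x) × m_x:
  age 4: 0.70 × 207 = 144.900
  age 5: 0.65 × 276 = 179.400
  age 6: 0.50 × 328 = 164.000
  age 7: 0.37 × 555 = 205.350
Maximum at age 7 (205.350).

7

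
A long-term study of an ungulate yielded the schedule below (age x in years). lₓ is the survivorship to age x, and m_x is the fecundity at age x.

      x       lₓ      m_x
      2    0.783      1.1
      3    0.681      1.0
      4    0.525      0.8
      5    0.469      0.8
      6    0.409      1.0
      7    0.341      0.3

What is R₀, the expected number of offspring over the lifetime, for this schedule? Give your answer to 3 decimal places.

R₀ = Σ lₓ m_x:
  age 2: 0.783 × 1.1 = 0.8613
  age 3: 0.681 × 1.0 = 0.6810
  age 4: 0.525 × 0.8 = 0.4200
  age 5: 0.469 × 0.8 = 0.3752
  age 6: 0.409 × 1.0 = 0.4090
  age 7: 0.341 × 0.3 = 0.1023
R₀ = 0.8613 + 0.6810 + 0.4200 + 0.3752 + 0.4090 + 0.1023 = 2.8488

2.849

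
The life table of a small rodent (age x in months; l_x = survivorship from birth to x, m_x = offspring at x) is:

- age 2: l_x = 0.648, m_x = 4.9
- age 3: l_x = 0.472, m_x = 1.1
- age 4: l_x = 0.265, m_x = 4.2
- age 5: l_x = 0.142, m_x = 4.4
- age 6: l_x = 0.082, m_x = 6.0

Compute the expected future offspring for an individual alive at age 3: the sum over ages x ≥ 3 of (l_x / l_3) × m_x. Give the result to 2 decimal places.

5.82

l_3 = 0.472. Conditional survival from age 3 to x is l_x / l_3.
  x=3: (0.472/0.472) × 1.1 = 1.1000
  x=4: (0.265/0.472) × 4.2 = 2.3581
  x=5: (0.142/0.472) × 4.4 = 1.3237
  x=6: (0.082/0.472) × 6.0 = 1.0424
Sum = 1.1000 + 2.3581 + 1.3237 + 1.0424 = 5.8242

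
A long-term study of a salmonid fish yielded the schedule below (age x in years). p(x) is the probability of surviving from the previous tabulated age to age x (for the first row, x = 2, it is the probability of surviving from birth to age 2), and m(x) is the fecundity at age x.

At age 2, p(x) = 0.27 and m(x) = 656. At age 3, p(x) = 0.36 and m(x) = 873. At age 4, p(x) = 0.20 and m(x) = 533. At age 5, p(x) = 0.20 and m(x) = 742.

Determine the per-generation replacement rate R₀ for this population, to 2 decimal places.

275.22

Survivorship from birth: l_x = p_2·p_3·…·p_x.
  l_2 = 0.27000
  l_3 = 0.09720
  l_4 = 0.01944
  l_5 = 0.00389
R₀ = Σ l_x m(x):
  age 2: 0.27000 × 656 = 177.1200
  age 3: 0.09720 × 873 = 84.8556
  age 4: 0.01944 × 533 = 10.3615
  age 5: 0.00389 × 742 = 2.8864
R₀ = 177.1200 + 84.8556 + 10.3615 + 2.8864 = 275.2235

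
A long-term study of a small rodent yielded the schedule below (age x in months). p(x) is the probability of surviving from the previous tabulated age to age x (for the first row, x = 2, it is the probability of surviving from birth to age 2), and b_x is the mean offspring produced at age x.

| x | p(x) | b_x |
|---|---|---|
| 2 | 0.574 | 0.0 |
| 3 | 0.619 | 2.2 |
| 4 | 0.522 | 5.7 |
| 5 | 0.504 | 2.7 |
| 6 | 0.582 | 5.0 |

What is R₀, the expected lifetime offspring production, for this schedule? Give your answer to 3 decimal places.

Survivorship from birth: l_x = p_2·p_3·…·p_x.
  l_2 = 0.57400
  l_3 = 0.35531
  l_4 = 0.18547
  l_5 = 0.09348
  l_6 = 0.05440
R₀ = Σ l_x b_x:
  age 2: 0.57400 × 0.0 = 0.0000
  age 3: 0.35531 × 2.2 = 0.7817
  age 4: 0.18547 × 5.7 = 1.0572
  age 5: 0.09348 × 2.7 = 0.2524
  age 6: 0.05440 × 5.0 = 0.2720
R₀ = 0.0000 + 0.7817 + 1.0572 + 0.2524 + 0.2720 = 2.3633

2.363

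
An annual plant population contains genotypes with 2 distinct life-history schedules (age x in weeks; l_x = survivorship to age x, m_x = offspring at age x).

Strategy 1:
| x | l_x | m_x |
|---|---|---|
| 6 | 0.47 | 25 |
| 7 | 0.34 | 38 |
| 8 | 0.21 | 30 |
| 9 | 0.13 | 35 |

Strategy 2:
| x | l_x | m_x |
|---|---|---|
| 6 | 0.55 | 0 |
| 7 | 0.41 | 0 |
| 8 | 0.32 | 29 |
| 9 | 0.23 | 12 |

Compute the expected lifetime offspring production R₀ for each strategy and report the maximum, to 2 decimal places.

Strategy 1: R₀ = 0.47×25 + 0.34×38 + 0.21×30 + 0.13×35 = 35.5200
Strategy 2: R₀ = 0.55×0 + 0.41×0 + 0.32×29 + 0.23×12 = 12.0400
Highest R₀: strategy 1 with 35.5200.

35.52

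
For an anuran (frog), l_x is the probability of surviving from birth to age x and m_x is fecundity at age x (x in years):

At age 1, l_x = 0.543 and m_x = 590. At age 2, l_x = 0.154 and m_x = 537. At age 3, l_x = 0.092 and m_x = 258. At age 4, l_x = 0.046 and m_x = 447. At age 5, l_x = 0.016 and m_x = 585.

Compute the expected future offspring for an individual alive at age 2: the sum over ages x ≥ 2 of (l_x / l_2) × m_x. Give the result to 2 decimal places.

885.43

l_2 = 0.154. Conditional survival from age 2 to x is l_x / l_2.
  x=2: (0.154/0.154) × 537 = 537.0000
  x=3: (0.092/0.154) × 258 = 154.1299
  x=4: (0.046/0.154) × 447 = 133.5195
  x=5: (0.016/0.154) × 585 = 60.7792
Sum = 537.0000 + 154.1299 + 133.5195 + 60.7792 = 885.4286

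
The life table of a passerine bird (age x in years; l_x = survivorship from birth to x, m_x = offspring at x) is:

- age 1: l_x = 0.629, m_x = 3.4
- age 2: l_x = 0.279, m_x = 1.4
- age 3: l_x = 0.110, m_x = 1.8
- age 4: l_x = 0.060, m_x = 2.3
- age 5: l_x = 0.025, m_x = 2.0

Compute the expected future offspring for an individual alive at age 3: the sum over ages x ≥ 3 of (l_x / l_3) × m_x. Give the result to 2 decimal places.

l_3 = 0.110. Conditional survival from age 3 to x is l_x / l_3.
  x=3: (0.110/0.110) × 1.8 = 1.8000
  x=4: (0.060/0.110) × 2.3 = 1.2545
  x=5: (0.025/0.110) × 2.0 = 0.4545
Sum = 1.8000 + 1.2545 + 0.4545 = 3.5091

3.51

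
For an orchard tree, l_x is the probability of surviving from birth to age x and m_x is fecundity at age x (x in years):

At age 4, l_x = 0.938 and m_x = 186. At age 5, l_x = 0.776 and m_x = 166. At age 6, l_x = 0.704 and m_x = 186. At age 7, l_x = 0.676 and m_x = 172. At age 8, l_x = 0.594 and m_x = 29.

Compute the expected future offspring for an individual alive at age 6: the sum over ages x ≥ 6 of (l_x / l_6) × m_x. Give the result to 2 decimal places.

l_6 = 0.704. Conditional survival from age 6 to x is l_x / l_6.
  x=6: (0.704/0.704) × 186 = 186.0000
  x=7: (0.676/0.704) × 172 = 165.1591
  x=8: (0.594/0.704) × 29 = 24.4688
Sum = 186.0000 + 165.1591 + 24.4688 = 375.6278

375.63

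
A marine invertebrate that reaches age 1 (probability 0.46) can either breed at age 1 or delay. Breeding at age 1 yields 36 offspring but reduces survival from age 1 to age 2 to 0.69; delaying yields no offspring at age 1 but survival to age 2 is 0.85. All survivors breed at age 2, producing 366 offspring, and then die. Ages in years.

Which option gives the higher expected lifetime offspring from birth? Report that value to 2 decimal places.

breed at age 1: R₀ = 0.46 × (36 + 0.69 × 366) = 0.46 × 288.5400 = 132.7284
delay to age 2: R₀ = 0.46 × (0.85 × 366) = 0.46 × 311.1000 = 143.1060
Higher: delay to age 2 (143.1060).

143.11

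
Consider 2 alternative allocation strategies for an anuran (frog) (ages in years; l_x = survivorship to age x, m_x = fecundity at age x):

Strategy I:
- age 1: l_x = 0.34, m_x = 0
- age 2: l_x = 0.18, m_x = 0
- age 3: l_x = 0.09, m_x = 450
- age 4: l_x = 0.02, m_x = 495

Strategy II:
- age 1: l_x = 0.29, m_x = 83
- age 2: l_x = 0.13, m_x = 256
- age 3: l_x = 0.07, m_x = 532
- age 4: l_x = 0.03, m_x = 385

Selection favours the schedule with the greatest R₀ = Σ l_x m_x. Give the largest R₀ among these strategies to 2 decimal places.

106.14

Strategy I: R₀ = 0.34×0 + 0.18×0 + 0.09×450 + 0.02×495 = 50.4000
Strategy II: R₀ = 0.29×83 + 0.13×256 + 0.07×532 + 0.03×385 = 106.1400
Highest R₀: strategy II with 106.1400.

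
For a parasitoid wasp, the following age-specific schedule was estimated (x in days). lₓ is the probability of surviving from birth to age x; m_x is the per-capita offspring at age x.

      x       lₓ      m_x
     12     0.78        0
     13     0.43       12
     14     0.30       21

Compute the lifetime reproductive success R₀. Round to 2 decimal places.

R₀ = Σ lₓ m_x:
  age 12: 0.78 × 0 = 0.0000
  age 13: 0.43 × 12 = 5.1600
  age 14: 0.30 × 21 = 6.3000
R₀ = 0.0000 + 5.1600 + 6.3000 = 11.4600

11.46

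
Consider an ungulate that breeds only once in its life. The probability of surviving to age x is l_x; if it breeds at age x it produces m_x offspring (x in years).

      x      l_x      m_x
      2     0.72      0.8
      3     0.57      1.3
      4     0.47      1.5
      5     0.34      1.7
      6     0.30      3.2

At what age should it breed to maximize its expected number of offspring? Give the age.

6

Expected offspring if breeding at age x = l_x × m_x:
  age 2: 0.72 × 0.8 = 0.576
  age 3: 0.57 × 1.3 = 0.741
  age 4: 0.47 × 1.5 = 0.705
  age 5: 0.34 × 1.7 = 0.578
  age 6: 0.30 × 3.2 = 0.960
Maximum at age 6 (0.960).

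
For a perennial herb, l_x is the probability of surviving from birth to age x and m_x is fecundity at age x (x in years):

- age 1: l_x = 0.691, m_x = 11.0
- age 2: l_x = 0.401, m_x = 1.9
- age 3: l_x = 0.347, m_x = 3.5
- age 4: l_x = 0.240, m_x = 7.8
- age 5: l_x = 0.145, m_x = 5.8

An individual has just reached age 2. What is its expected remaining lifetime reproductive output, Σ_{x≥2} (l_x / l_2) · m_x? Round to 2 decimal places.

11.69

l_2 = 0.401. Conditional survival from age 2 to x is l_x / l_2.
  x=2: (0.401/0.401) × 1.9 = 1.9000
  x=3: (0.347/0.401) × 3.5 = 3.0287
  x=4: (0.240/0.401) × 7.8 = 4.6683
  x=5: (0.145/0.401) × 5.8 = 2.0973
Sum = 1.9000 + 3.0287 + 4.6683 + 2.0973 = 11.6943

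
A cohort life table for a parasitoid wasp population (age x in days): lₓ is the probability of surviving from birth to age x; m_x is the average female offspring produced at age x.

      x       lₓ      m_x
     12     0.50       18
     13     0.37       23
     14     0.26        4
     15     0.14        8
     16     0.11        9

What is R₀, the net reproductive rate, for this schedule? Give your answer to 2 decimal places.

20.66

R₀ = Σ lₓ m_x:
  age 12: 0.50 × 18 = 9.0000
  age 13: 0.37 × 23 = 8.5100
  age 14: 0.26 × 4 = 1.0400
  age 15: 0.14 × 8 = 1.1200
  age 16: 0.11 × 9 = 0.9900
R₀ = 9.0000 + 8.5100 + 1.0400 + 1.1200 + 0.9900 = 20.6600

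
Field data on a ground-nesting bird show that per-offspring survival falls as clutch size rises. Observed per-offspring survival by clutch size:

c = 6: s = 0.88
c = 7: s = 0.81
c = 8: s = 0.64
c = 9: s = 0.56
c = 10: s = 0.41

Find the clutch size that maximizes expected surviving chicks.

7

Expected surviving chicks = c × s(c):
  c=6: 6 × 0.88 = 5.280
  c=7: 7 × 0.81 = 5.670
  c=8: 8 × 0.64 = 5.120
  c=9: 9 × 0.56 = 5.040
  c=10: 10 × 0.41 = 4.100
Maximum at c = 7 (5.670 surviving chicks).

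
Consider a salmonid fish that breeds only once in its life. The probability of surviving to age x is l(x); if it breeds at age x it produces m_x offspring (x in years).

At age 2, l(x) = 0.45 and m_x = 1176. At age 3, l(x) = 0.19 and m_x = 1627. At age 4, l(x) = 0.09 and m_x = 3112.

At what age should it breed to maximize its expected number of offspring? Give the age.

2

Expected offspring if breeding at age x = l(x) × m_x:
  age 2: 0.45 × 1176 = 529.200
  age 3: 0.19 × 1627 = 309.130
  age 4: 0.09 × 3112 = 280.080
Maximum at age 2 (529.200).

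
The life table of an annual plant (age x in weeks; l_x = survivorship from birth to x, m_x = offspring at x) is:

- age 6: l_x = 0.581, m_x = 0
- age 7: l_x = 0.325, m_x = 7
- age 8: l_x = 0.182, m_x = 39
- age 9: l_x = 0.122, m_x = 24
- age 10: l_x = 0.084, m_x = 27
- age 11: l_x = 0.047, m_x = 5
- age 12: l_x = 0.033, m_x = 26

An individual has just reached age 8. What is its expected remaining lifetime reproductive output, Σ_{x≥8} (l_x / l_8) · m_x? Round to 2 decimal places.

l_8 = 0.182. Conditional survival from age 8 to x is l_x / l_8.
  x=8: (0.182/0.182) × 39 = 39.0000
  x=9: (0.122/0.182) × 24 = 16.0879
  x=10: (0.084/0.182) × 27 = 12.4615
  x=11: (0.047/0.182) × 5 = 1.2912
  x=12: (0.033/0.182) × 26 = 4.7143
Sum = 39.0000 + 16.0879 + 12.4615 + 1.2912 + 4.7143 = 73.5549

73.55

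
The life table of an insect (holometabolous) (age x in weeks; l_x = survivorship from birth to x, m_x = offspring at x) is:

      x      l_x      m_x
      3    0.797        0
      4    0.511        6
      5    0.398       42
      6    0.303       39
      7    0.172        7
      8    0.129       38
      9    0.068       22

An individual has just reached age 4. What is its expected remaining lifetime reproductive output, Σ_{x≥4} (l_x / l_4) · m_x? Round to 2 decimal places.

l_4 = 0.511. Conditional survival from age 4 to x is l_x / l_4.
  x=4: (0.511/0.511) × 6 = 6.0000
  x=5: (0.398/0.511) × 42 = 32.7123
  x=6: (0.303/0.511) × 39 = 23.1252
  x=7: (0.172/0.511) × 7 = 2.3562
  x=8: (0.129/0.511) × 38 = 9.5930
  x=9: (0.068/0.511) × 22 = 2.9276
Sum = 6.0000 + 32.7123 + 23.1252 + 2.3562 + 9.5930 + 2.9276 = 76.7143

76.71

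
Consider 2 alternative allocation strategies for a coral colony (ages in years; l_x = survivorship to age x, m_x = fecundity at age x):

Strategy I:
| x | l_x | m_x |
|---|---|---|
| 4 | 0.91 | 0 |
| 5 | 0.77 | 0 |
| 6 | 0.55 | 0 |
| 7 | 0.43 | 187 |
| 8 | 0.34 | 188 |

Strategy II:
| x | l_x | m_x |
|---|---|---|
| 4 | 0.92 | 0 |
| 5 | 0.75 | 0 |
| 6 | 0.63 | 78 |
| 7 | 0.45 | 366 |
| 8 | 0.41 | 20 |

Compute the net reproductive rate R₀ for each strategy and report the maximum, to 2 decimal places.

Strategy I: R₀ = 0.91×0 + 0.77×0 + 0.55×0 + 0.43×187 + 0.34×188 = 144.3300
Strategy II: R₀ = 0.92×0 + 0.75×0 + 0.63×78 + 0.45×366 + 0.41×20 = 222.0400
Highest R₀: strategy II with 222.0400.

222.04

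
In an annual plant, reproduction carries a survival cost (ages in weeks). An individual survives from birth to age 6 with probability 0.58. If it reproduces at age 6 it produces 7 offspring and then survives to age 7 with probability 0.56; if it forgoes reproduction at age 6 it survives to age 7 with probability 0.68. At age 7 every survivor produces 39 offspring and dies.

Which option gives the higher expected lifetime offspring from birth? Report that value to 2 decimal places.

breed at age 6: R₀ = 0.58 × (7 + 0.56 × 39) = 0.58 × 28.8400 = 16.7272
delay to age 7: R₀ = 0.58 × (0.68 × 39) = 0.58 × 26.5200 = 15.3816
Higher: breed at age 6 (16.7272).

16.73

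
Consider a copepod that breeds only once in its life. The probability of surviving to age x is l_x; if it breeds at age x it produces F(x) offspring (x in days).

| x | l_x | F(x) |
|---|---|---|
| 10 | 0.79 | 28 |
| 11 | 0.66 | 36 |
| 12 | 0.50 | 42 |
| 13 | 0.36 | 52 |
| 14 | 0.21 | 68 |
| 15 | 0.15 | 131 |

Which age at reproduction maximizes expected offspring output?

Expected offspring if breeding at age x = l_x × F(x):
  age 10: 0.79 × 28 = 22.120
  age 11: 0.66 × 36 = 23.760
  age 12: 0.50 × 42 = 21.000
  age 13: 0.36 × 52 = 18.720
  age 14: 0.21 × 68 = 14.280
  age 15: 0.15 × 131 = 19.650
Maximum at age 11 (23.760).

11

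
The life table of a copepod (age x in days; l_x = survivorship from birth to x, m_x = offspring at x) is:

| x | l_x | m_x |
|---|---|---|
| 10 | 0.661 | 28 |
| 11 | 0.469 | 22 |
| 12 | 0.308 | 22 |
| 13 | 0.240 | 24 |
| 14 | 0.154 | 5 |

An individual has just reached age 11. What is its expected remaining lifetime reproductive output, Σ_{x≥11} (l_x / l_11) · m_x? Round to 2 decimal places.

l_11 = 0.469. Conditional survival from age 11 to x is l_x / l_11.
  x=11: (0.469/0.469) × 22 = 22.0000
  x=12: (0.308/0.469) × 22 = 14.4478
  x=13: (0.240/0.469) × 24 = 12.2814
  x=14: (0.154/0.469) × 5 = 1.6418
Sum = 22.0000 + 14.4478 + 12.2814 + 1.6418 = 50.3710

50.37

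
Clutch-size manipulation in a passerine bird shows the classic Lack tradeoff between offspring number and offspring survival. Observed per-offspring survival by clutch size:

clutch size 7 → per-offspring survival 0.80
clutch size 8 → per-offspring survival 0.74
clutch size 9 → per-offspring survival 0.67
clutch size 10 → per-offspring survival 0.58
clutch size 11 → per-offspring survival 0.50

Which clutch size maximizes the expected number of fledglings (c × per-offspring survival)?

9

Expected fledglings = c × s(c):
  c=7: 7 × 0.80 = 5.600
  c=8: 8 × 0.74 = 5.920
  c=9: 9 × 0.67 = 6.030
  c=10: 10 × 0.58 = 5.800
  c=11: 11 × 0.50 = 5.500
Maximum at c = 9 (6.030 fledglings).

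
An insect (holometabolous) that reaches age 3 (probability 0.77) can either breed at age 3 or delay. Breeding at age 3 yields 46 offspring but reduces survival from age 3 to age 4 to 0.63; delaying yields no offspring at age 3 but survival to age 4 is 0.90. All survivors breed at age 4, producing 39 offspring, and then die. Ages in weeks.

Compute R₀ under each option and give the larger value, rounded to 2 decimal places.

breed at age 3: R₀ = 0.77 × (46 + 0.63 × 39) = 0.77 × 70.5700 = 54.3389
delay to age 4: R₀ = 0.77 × (0.90 × 39) = 0.77 × 35.1000 = 27.0270
Higher: breed at age 3 (54.3389).

54.34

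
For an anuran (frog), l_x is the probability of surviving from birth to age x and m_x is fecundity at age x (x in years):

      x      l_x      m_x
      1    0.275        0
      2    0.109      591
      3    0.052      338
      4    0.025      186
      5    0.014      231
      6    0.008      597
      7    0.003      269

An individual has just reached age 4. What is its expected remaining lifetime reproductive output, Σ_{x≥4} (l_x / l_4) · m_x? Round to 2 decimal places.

l_4 = 0.025. Conditional survival from age 4 to x is l_x / l_4.
  x=4: (0.025/0.025) × 186 = 186.0000
  x=5: (0.014/0.025) × 231 = 129.3600
  x=6: (0.008/0.025) × 597 = 191.0400
  x=7: (0.003/0.025) × 269 = 32.2800
Sum = 186.0000 + 129.3600 + 191.0400 + 32.2800 = 538.6800

538.68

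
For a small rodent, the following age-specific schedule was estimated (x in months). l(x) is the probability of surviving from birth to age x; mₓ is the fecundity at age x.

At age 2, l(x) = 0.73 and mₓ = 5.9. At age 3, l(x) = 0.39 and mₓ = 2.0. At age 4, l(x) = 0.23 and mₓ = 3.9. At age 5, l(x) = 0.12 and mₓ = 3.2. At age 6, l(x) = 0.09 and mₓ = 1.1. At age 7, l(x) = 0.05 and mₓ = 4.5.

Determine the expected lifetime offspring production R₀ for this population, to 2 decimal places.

6.69

R₀ = Σ l(x) mₓ:
  age 2: 0.73 × 5.9 = 4.3070
  age 3: 0.39 × 2.0 = 0.7800
  age 4: 0.23 × 3.9 = 0.8970
  age 5: 0.12 × 3.2 = 0.3840
  age 6: 0.09 × 1.1 = 0.0990
  age 7: 0.05 × 4.5 = 0.2250
R₀ = 4.3070 + 0.7800 + 0.8970 + 0.3840 + 0.0990 + 0.2250 = 6.6920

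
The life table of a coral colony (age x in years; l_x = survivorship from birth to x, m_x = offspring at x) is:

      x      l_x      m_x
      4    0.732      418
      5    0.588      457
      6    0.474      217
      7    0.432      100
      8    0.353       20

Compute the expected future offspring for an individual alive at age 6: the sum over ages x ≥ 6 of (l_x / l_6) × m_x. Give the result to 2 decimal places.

323.03

l_6 = 0.474. Conditional survival from age 6 to x is l_x / l_6.
  x=6: (0.474/0.474) × 217 = 217.0000
  x=7: (0.432/0.474) × 100 = 91.1392
  x=8: (0.353/0.474) × 20 = 14.8945
Sum = 217.0000 + 91.1392 + 14.8945 = 323.0338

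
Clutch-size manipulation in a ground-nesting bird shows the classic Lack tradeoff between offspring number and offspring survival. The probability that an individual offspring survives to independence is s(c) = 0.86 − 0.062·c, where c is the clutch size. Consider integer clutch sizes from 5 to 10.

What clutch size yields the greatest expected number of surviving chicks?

7

Expected surviving chicks = c × s(c):
  c=5: 5 × 0.550 = 2.750
  c=6: 6 × 0.488 = 2.928
  c=7: 7 × 0.426 = 2.982
  c=8: 8 × 0.364 = 2.912
  c=9: 9 × 0.302 = 2.718
  c=10: 10 × 0.240 = 2.400
Maximum at c = 7 (2.982 surviving chicks).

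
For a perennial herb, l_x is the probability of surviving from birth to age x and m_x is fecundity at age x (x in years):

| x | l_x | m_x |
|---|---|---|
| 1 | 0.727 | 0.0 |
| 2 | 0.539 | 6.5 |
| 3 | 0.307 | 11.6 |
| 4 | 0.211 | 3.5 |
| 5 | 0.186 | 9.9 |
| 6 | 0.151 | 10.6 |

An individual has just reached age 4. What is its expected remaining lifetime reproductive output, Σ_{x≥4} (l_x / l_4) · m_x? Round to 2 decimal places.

l_4 = 0.211. Conditional survival from age 4 to x is l_x / l_4.
  x=4: (0.211/0.211) × 3.5 = 3.5000
  x=5: (0.186/0.211) × 9.9 = 8.7270
  x=6: (0.151/0.211) × 10.6 = 7.5858
Sum = 3.5000 + 8.7270 + 7.5858 = 19.8128

19.81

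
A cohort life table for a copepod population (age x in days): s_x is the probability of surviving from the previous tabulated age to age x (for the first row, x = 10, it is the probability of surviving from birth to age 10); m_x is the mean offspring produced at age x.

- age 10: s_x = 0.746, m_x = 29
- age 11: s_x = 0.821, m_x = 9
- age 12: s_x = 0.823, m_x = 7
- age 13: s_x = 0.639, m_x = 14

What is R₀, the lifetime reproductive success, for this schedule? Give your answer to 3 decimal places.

Survivorship from birth: l_x = s_10·s_11·…·s_x.
  l_10 = 0.74600
  l_11 = 0.61247
  l_12 = 0.50406
  l_13 = 0.32209
R₀ = Σ l_x m_x:
  age 10: 0.74600 × 29 = 21.6340
  age 11: 0.61247 × 9 = 5.5122
  age 12: 0.50406 × 7 = 3.5284
  age 13: 0.32209 × 14 = 4.5093
R₀ = 21.6340 + 5.5122 + 3.5284 + 4.5093 = 35.1839

35.184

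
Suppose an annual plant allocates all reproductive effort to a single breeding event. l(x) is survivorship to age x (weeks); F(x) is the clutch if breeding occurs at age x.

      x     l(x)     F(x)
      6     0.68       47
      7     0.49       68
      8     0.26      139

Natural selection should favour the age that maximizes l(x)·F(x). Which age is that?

Expected offspring if breeding at age x = l(x) × F(x):
  age 6: 0.68 × 47 = 31.960
  age 7: 0.49 × 68 = 33.320
  age 8: 0.26 × 139 = 36.140
Maximum at age 8 (36.140).

8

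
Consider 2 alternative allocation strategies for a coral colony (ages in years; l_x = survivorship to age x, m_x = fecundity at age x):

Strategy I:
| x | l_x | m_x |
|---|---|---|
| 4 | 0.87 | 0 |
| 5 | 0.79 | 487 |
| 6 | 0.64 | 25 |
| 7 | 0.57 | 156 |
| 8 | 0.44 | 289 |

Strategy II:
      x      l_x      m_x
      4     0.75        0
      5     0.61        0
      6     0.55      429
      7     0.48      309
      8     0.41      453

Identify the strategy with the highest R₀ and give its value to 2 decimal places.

616.81

Strategy I: R₀ = 0.87×0 + 0.79×487 + 0.64×25 + 0.57×156 + 0.44×289 = 616.8100
Strategy II: R₀ = 0.75×0 + 0.61×0 + 0.55×429 + 0.48×309 + 0.41×453 = 570.0000
Highest R₀: strategy I with 616.8100.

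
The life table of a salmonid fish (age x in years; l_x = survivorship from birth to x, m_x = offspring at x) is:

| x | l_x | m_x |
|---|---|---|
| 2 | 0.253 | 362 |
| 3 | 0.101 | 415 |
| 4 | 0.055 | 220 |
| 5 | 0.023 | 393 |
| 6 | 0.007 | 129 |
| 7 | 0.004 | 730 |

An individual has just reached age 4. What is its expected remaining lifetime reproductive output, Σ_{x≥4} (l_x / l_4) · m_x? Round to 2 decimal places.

453.85

l_4 = 0.055. Conditional survival from age 4 to x is l_x / l_4.
  x=4: (0.055/0.055) × 220 = 220.0000
  x=5: (0.023/0.055) × 393 = 164.3455
  x=6: (0.007/0.055) × 129 = 16.4182
  x=7: (0.004/0.055) × 730 = 53.0909
Sum = 220.0000 + 164.3455 + 16.4182 + 53.0909 = 453.8545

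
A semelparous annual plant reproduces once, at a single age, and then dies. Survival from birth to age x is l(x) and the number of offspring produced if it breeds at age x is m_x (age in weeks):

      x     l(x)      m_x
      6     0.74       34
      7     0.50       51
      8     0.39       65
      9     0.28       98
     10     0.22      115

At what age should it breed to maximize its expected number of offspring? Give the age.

Expected offspring if breeding at age x = l(x) × m_x:
  age 6: 0.74 × 34 = 25.160
  age 7: 0.50 × 51 = 25.500
  age 8: 0.39 × 65 = 25.350
  age 9: 0.28 × 98 = 27.440
  age 10: 0.22 × 115 = 25.300
Maximum at age 9 (27.440).

9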